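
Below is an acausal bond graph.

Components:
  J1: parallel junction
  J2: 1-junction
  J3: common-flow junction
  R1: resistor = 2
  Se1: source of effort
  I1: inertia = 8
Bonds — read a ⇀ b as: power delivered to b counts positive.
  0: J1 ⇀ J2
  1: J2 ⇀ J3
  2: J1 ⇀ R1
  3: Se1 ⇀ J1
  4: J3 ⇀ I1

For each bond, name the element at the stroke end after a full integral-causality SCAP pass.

bond 0 |J2
bond 1 |J3
bond 2 |R1
bond 3 |J1
bond 4 |I1

bond 3 stroke→J1  (Se1 (Se) sets effort on bond)
bond 0 stroke→J2  (common-e at J1 fixed by 3)
bond 2 stroke→R1  (common-e at J1 fixed by 3)
bond 1 stroke→J3  (closing 1-jn rule on J2)
bond 4 stroke→I1  (only one flow-in slot at J3)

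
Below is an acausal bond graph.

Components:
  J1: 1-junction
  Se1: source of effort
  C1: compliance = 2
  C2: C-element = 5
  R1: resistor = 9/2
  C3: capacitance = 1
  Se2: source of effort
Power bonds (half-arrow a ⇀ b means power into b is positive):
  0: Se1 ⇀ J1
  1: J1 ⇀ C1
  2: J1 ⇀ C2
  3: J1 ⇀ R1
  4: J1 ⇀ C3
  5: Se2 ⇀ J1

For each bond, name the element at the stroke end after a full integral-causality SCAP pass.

bond 0 |J1  (source Se1 imposes e)
bond 5 |J1  (Se2 fixes effort; stroke away)
bond 1 |J1  (C1: C, integral causality)
bond 2 |J1  (C2: C, integral causality)
bond 4 |J1  (C3: C, integral causality)
bond 3 |R1  (closing 1-jn rule on J1)

bond 0 →J1
bond 1 →J1
bond 2 →J1
bond 3 →R1
bond 4 →J1
bond 5 →J1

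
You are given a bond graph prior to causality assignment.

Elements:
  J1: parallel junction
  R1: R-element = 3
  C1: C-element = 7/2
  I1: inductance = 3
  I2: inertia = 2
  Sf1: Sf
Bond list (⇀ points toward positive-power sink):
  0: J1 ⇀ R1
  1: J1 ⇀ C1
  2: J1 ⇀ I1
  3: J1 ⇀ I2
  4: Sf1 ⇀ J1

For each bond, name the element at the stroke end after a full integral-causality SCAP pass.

b4 →Sf1  (Sf1: flow source, stroke at near end)
b1 →J1  (prefer integral on C1)
b0 →R1  (J1: bond 1 brought effort, rest push out)
b2 →I1  (J1: bond 1 brought effort, rest push out)
b3 →I2  (0-jn J1 has e-setter on 1)

β0 →R1
β1 →J1
β2 →I1
β3 →I2
β4 →Sf1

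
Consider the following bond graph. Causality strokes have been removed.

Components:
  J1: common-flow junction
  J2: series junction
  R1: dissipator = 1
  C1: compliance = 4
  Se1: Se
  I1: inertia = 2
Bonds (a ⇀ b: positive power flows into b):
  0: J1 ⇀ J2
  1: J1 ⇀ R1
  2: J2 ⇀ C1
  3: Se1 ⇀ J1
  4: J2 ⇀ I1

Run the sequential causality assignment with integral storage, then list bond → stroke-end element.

b3 stroke→J1  (Se1: effort source, stroke at far end)
b2 stroke→J2  (C1 outputs effort q/C1)
b4 stroke→I1  (I1: I, integral causality)
b0 stroke→J2  (J2: bond 4 brought flow, rest push out)
b1 stroke→J1  (J1 flow already set via bond 0)

β0 stroke→J2
β1 stroke→J1
β2 stroke→J2
β3 stroke→J1
β4 stroke→I1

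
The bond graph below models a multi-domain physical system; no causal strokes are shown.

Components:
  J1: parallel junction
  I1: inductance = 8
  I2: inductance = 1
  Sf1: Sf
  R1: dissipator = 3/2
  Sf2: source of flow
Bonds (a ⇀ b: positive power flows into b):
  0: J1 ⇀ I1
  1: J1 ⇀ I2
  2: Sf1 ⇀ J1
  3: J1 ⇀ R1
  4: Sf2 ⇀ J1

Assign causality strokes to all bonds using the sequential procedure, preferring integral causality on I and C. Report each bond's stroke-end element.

β2 |Sf1  (source Sf1 imposes f)
β4 |Sf2  (Sf2: flow source, stroke at near end)
β0 |I1  (I1 integral (f out))
β1 |I2  (I2: I, integral causality)
β3 |J1  (J1 needs exactly one e-in)

bond 0 stroke→I1
bond 1 stroke→I2
bond 2 stroke→Sf1
bond 3 stroke→J1
bond 4 stroke→Sf2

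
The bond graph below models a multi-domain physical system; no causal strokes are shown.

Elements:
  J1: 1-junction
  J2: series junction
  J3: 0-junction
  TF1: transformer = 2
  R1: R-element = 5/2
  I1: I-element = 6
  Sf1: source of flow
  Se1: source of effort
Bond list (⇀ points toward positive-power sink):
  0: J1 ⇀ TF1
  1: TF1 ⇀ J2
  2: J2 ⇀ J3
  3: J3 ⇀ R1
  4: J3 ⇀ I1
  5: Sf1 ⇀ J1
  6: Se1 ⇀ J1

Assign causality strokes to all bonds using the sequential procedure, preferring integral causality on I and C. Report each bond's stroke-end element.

bond 5 |Sf1  (source Sf1 imposes f)
bond 6 |J1  (Se1 (Se) sets effort on bond)
bond 0 |J1  (1-jn J1 has f-setter on 5)
bond 1 |TF1  (TF TF1: opposite of bond 0)
bond 2 |J2  (1-jn J2 has f-setter on 1)
bond 4 |I1  (I1 integral (f out))
bond 3 |J3  (closing 0-jn rule on J3)

bond 0 |J1
bond 1 |TF1
bond 2 |J2
bond 3 |J3
bond 4 |I1
bond 5 |Sf1
bond 6 |J1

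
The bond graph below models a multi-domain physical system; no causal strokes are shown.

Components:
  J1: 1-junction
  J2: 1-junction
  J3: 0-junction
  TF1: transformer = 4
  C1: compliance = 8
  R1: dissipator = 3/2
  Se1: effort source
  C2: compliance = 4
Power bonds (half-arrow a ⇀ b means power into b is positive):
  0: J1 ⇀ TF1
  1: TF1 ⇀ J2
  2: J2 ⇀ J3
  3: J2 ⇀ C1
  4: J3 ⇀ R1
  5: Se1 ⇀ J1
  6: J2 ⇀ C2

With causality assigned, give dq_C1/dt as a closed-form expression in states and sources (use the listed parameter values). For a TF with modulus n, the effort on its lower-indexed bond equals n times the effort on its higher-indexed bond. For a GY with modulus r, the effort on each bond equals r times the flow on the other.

#5 |J1  (source Se1 imposes e)
#0 |TF1  (J1 needs exactly one f-in)
#1 |J2  (through TF1, causality passes straight; one stroke at TF1)
#3 |J2  (prefer integral on C1)
#6 |J2  (prefer integral on C2)
#2 |J3  (J2: last free bond brings flow in)
#4 |R1  (J3: bond 2 brought effort, rest push out)

dq_C1/dt = E_Se1/6 - q_C1/12 - q_C2/6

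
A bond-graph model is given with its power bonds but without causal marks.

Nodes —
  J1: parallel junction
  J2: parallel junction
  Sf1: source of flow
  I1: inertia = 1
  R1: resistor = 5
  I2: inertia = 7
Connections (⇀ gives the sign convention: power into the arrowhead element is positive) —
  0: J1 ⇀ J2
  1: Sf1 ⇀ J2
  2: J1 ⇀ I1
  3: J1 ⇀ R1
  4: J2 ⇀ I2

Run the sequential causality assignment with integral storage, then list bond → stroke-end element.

b0 →J2
b1 →Sf1
b2 →I1
b3 →J1
b4 →I2

b1 stroke→Sf1  (source Sf1 imposes f)
b2 stroke→I1  (I1 integral (f out))
b4 stroke→I2  (I2 outputs flow p/I2)
b0 stroke→J2  (J2: last free bond brings effort in)
b3 stroke→J1  (J1 needs exactly one e-in)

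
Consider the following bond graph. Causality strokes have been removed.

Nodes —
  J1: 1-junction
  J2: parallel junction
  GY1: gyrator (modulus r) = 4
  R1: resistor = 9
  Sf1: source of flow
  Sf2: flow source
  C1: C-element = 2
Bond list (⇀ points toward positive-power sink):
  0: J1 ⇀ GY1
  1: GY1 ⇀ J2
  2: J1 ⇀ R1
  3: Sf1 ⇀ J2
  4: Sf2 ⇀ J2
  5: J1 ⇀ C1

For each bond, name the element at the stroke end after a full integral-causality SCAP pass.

bond 0 stroke→J1
bond 1 stroke→J2
bond 2 stroke→R1
bond 3 stroke→Sf1
bond 4 stroke→Sf2
bond 5 stroke→J1

b3 stroke at Sf1  (source Sf1 imposes f)
b4 stroke at Sf2  (Sf2 fixes flow; stroke at Sf2)
b1 stroke at J2  (closing 0-jn rule on J2)
b0 stroke at J1  (GY1 both-in/both-out from 1)
b5 stroke at J1  (C1 integral (e out))
b2 stroke at R1  (only one flow-in slot at J1)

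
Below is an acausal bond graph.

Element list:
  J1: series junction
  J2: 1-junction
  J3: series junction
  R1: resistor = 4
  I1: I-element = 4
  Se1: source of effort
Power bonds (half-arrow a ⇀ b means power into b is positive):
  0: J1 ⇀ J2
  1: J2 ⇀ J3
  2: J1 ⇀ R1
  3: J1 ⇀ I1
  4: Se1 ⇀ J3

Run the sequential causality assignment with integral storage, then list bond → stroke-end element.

b0 stroke at J1
b1 stroke at J2
b2 stroke at J1
b3 stroke at I1
b4 stroke at J3

β4 |J3  (source Se1 imposes e)
β1 |J2  (only one flow-in slot at J3)
β0 |J1  (closing 1-jn rule on J2)
β3 |I1  (I1 outputs flow p/I1)
β2 |J1  (J1: bond 3 brought flow, rest push out)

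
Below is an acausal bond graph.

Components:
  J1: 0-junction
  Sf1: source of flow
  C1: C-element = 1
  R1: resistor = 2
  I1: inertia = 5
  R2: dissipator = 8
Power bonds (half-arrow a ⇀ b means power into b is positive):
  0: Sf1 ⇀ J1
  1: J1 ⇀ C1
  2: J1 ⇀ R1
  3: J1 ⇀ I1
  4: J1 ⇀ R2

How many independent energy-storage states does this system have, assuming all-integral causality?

β0 stroke→Sf1  (Sf1 fixes flow; stroke at Sf1)
β1 stroke→J1  (prefer integral on C1)
β2 stroke→R1  (J1: bond 1 brought effort, rest push out)
β3 stroke→I1  (common-e at J1 fixed by 1)
β4 stroke→R2  (0-jn J1 has e-setter on 1)

2  (C1, I1 all integral)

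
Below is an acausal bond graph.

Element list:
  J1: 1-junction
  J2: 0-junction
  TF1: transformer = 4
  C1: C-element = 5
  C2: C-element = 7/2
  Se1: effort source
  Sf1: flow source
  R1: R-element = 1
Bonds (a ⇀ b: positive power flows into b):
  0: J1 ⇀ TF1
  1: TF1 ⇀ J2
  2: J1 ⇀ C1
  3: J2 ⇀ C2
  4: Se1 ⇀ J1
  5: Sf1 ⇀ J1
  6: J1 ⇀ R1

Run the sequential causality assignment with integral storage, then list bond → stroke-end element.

β0 stroke at J1
β1 stroke at TF1
β2 stroke at J1
β3 stroke at J2
β4 stroke at J1
β5 stroke at Sf1
β6 stroke at J1

b4 |J1  (source Se1 imposes e)
b5 |Sf1  (Sf1 fixes flow; stroke at Sf1)
b0 |J1  (common-f at J1 fixed by 5)
b2 |J1  (common-f at J1 fixed by 5)
b6 |J1  (J1 flow already set via bond 5)
b1 |TF1  (TF1: transformer flips bond 0)
b3 |J2  (J2 needs exactly one e-in)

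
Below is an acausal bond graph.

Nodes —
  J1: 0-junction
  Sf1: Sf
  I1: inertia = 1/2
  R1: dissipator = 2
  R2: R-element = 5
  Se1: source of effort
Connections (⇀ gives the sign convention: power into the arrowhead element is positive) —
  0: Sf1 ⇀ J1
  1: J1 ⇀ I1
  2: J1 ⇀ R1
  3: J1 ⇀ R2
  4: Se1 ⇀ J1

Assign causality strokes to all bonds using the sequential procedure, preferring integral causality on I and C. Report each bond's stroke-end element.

bond 0 stroke at Sf1
bond 1 stroke at I1
bond 2 stroke at R1
bond 3 stroke at R2
bond 4 stroke at J1

β0 |Sf1  (Sf1: flow source, stroke at near end)
β4 |J1  (Se1 (Se) sets effort on bond)
β1 |I1  (J1: bond 4 brought effort, rest push out)
β2 |R1  (J1: bond 4 brought effort, rest push out)
β3 |R2  (common-e at J1 fixed by 4)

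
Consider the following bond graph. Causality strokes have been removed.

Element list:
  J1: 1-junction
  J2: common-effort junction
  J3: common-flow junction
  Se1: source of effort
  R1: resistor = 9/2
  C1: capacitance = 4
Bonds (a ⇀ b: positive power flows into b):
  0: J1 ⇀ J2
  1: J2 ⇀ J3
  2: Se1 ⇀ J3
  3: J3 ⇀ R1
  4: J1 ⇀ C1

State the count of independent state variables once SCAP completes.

1  (C1 all integral)

#2 →J3  (source Se1 imposes e)
#4 →J1  (C1: C, integral causality)
#0 →J2  (J1 needs exactly one f-in)
#1 →J3  (J2: bond 0 brought effort, rest push out)
#3 →R1  (J3 needs exactly one f-in)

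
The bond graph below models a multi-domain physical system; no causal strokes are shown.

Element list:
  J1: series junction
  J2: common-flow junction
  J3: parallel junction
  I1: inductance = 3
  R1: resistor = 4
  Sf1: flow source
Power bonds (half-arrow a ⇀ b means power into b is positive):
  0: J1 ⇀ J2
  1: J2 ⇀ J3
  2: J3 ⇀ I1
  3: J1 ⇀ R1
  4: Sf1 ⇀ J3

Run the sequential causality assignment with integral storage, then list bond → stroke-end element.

β0 stroke→J2
β1 stroke→J3
β2 stroke→I1
β3 stroke→J1
β4 stroke→Sf1

b4 stroke at Sf1  (Sf1 (Sf) sets flow on bond)
b2 stroke at I1  (I1: I, integral causality)
b1 stroke at J3  (closing 0-jn rule on J3)
b0 stroke at J2  (J2: bond 1 brought flow, rest push out)
b3 stroke at J1  (J1 flow already set via bond 0)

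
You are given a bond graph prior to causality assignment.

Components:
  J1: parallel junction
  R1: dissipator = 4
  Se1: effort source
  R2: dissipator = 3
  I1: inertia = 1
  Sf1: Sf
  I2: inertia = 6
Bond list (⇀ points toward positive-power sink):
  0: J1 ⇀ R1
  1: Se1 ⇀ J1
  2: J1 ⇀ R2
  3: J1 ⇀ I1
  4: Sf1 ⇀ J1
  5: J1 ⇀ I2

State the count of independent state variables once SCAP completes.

2  (I1, I2 all integral)

b1 →J1  (Se1 fixes effort; stroke away)
b4 →Sf1  (Sf1 fixes flow; stroke at Sf1)
b0 →R1  (J1: bond 1 brought effort, rest push out)
b2 →R2  (J1 effort already set via bond 1)
b3 →I1  (J1 effort already set via bond 1)
b5 →I2  (0-jn J1 has e-setter on 1)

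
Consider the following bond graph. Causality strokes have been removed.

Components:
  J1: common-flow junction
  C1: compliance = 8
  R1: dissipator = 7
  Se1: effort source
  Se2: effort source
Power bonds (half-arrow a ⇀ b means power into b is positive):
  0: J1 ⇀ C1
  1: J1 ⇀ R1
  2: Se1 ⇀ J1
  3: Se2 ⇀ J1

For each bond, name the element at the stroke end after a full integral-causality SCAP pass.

b2 stroke→J1  (source Se1 imposes e)
b3 stroke→J1  (Se2 (Se) sets effort on bond)
b0 stroke→J1  (prefer integral on C1)
b1 stroke→R1  (closing 1-jn rule on J1)

#0 stroke at J1
#1 stroke at R1
#2 stroke at J1
#3 stroke at J1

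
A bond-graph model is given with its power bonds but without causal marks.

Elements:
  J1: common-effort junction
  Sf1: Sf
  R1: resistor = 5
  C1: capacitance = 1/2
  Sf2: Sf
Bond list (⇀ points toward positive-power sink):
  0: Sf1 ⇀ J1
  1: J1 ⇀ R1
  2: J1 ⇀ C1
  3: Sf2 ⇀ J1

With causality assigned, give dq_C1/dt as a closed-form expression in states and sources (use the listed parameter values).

b0 stroke→Sf1  (source Sf1 imposes f)
b3 stroke→Sf2  (Sf2 (Sf) sets flow on bond)
b2 stroke→J1  (C1: C, integral causality)
b1 stroke→R1  (common-e at J1 fixed by 2)

dq_C1/dt = F_Sf1 + F_Sf2 - 2*q_C1/5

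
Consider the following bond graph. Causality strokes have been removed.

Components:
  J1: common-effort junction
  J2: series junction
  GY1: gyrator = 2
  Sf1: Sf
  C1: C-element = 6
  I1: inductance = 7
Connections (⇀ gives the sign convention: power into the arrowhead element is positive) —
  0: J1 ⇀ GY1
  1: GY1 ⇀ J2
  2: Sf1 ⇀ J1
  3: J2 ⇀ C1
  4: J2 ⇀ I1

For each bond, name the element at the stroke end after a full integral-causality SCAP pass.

bond 0 →J1
bond 1 →J2
bond 2 →Sf1
bond 3 →J2
bond 4 →I1

β2 stroke at Sf1  (Sf1: flow source, stroke at near end)
β0 stroke at J1  (closing 0-jn rule on J1)
β1 stroke at J2  (GY1: gyrator matches bond 0)
β3 stroke at J2  (prefer integral on C1)
β4 stroke at I1  (closing 1-jn rule on J2)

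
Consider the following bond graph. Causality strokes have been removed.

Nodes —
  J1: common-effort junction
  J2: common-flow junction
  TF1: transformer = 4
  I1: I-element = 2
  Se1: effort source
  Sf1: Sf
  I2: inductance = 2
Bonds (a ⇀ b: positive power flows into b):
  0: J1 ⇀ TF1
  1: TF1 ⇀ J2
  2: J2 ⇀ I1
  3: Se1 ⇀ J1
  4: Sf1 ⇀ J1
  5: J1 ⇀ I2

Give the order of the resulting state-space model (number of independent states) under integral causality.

#3 →J1  (Se1 (Se) sets effort on bond)
#4 →Sf1  (Sf1 (Sf) sets flow on bond)
#0 →TF1  (J1 effort already set via bond 3)
#5 →I2  (J1 effort already set via bond 3)
#1 →J2  (TF TF1: opposite of bond 0)
#2 →I1  (closing 1-jn rule on J2)

2  (I1, I2 all integral)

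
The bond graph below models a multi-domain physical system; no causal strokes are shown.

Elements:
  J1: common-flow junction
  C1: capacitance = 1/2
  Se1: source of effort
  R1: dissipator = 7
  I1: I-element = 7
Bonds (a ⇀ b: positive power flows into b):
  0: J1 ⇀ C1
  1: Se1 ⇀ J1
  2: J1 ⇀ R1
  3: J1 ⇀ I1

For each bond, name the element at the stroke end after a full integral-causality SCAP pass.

#1 stroke→J1  (source Se1 imposes e)
#0 stroke→J1  (C1 outputs effort q/C1)
#3 stroke→I1  (prefer integral on I1)
#2 stroke→J1  (J1 flow already set via bond 3)

β0 stroke→J1
β1 stroke→J1
β2 stroke→J1
β3 stroke→I1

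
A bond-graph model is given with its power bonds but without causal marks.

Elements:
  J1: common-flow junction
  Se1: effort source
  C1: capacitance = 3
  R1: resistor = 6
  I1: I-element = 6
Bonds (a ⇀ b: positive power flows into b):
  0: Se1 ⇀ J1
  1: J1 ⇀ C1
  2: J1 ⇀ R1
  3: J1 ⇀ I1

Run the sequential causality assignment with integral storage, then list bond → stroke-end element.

b0 →J1  (source Se1 imposes e)
b1 →J1  (C1 integral (e out))
b3 →I1  (I1 integral (f out))
b2 →J1  (J1: bond 3 brought flow, rest push out)

bond 0 stroke→J1
bond 1 stroke→J1
bond 2 stroke→J1
bond 3 stroke→I1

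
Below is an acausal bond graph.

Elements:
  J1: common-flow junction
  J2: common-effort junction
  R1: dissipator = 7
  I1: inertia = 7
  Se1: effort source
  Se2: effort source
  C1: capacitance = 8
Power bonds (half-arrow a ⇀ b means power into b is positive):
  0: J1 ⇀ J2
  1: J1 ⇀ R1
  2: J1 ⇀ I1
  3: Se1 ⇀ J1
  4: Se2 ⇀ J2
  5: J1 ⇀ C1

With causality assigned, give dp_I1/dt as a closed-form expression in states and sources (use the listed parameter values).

b3 stroke→J1  (Se1: effort source, stroke at far end)
b4 stroke→J2  (Se2: effort source, stroke at far end)
b0 stroke→J1  (J2 effort already set via bond 4)
b2 stroke→I1  (I1: I, integral causality)
b1 stroke→J1  (common-f at J1 fixed by 2)
b5 stroke→J1  (common-f at J1 fixed by 2)

dp_I1/dt = E_Se1 - E_Se2 - p_I1 - q_C1/8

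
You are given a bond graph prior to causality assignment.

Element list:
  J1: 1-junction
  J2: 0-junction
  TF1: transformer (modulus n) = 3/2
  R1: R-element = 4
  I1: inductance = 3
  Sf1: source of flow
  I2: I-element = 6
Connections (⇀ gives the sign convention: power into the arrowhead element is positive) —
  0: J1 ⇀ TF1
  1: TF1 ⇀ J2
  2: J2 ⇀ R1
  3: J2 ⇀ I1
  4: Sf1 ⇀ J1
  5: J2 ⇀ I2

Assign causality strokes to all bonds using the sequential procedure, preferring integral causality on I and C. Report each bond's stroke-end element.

#4 |Sf1  (source Sf1 imposes f)
#0 |J1  (common-f at J1 fixed by 4)
#1 |TF1  (TF TF1: opposite of bond 0)
#3 |I1  (I1: I, integral causality)
#5 |I2  (I2: I, integral causality)
#2 |J2  (J2 needs exactly one e-in)

bond 0 →J1
bond 1 →TF1
bond 2 →J2
bond 3 →I1
bond 4 →Sf1
bond 5 →I2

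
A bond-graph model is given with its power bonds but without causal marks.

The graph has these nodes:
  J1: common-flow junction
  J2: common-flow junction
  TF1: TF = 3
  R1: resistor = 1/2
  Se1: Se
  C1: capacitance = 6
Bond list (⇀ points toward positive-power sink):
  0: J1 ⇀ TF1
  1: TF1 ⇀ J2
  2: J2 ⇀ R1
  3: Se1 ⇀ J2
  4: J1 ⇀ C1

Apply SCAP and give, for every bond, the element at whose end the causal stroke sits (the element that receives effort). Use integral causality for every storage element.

#0 stroke at TF1
#1 stroke at J2
#2 stroke at R1
#3 stroke at J2
#4 stroke at J1

b3 →J2  (Se1 (Se) sets effort on bond)
b4 →J1  (C1 integral (e out))
b0 →TF1  (only one flow-in slot at J1)
b1 →J2  (through TF1, causality passes straight; one stroke at TF1)
b2 →R1  (only one flow-in slot at J2)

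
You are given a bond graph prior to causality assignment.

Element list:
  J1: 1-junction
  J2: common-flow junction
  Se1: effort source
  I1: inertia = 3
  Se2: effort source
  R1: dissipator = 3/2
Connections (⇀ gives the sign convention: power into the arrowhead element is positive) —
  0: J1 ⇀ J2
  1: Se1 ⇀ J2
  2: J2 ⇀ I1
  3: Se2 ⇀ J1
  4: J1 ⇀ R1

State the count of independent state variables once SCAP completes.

1  (I1 all integral)

#1 |J2  (Se1 fixes effort; stroke away)
#3 |J1  (Se2 (Se) sets effort on bond)
#2 |I1  (I1: I, integral causality)
#0 |J2  (common-f at J2 fixed by 2)
#4 |J1  (J1 flow already set via bond 0)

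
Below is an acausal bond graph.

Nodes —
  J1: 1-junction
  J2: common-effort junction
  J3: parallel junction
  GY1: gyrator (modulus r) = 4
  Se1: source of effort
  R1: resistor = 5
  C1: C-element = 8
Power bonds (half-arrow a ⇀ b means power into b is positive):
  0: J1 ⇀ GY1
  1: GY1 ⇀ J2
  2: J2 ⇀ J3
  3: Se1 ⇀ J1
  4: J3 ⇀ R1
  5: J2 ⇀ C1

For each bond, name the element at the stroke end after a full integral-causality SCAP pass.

#3 |J1  (source Se1 imposes e)
#0 |GY1  (only one flow-in slot at J1)
#1 |GY1  (through GY1, causality inverts; strokes same side of GY1)
#5 |J2  (C1 outputs effort q/C1)
#2 |J3  (J2: bond 5 brought effort, rest push out)
#4 |R1  (common-e at J3 fixed by 2)

#0 stroke→GY1
#1 stroke→GY1
#2 stroke→J3
#3 stroke→J1
#4 stroke→R1
#5 stroke→J2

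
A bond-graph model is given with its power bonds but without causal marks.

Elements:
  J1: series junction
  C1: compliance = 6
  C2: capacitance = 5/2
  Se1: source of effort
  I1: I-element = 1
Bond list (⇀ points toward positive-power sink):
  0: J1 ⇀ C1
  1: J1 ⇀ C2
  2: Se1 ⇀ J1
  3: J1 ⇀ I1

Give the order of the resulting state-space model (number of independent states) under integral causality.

b2 →J1  (Se1 (Se) sets effort on bond)
b0 →J1  (C1 integral (e out))
b1 →J1  (C2 outputs effort q/C2)
b3 →I1  (only one flow-in slot at J1)

3  (C1, C2, I1 all integral)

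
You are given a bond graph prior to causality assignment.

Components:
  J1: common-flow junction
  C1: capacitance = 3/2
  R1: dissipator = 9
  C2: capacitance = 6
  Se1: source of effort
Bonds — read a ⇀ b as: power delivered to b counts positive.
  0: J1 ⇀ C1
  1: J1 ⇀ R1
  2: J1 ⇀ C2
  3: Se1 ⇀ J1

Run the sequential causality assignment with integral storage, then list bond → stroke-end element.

#3 →J1  (Se1 fixes effort; stroke away)
#0 →J1  (C1 integral (e out))
#2 →J1  (prefer integral on C2)
#1 →R1  (J1 needs exactly one f-in)

#0 →J1
#1 →R1
#2 →J1
#3 →J1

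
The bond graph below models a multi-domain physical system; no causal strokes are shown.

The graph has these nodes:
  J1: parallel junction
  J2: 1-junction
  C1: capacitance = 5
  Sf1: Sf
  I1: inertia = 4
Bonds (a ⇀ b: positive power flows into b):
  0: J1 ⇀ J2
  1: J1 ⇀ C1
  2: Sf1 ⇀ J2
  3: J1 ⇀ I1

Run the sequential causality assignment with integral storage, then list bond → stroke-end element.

#0 stroke→J2
#1 stroke→J1
#2 stroke→Sf1
#3 stroke→I1

bond 2 stroke→Sf1  (Sf1: flow source, stroke at near end)
bond 0 stroke→J2  (J2: bond 2 brought flow, rest push out)
bond 1 stroke→J1  (C1: C, integral causality)
bond 3 stroke→I1  (0-jn J1 has e-setter on 1)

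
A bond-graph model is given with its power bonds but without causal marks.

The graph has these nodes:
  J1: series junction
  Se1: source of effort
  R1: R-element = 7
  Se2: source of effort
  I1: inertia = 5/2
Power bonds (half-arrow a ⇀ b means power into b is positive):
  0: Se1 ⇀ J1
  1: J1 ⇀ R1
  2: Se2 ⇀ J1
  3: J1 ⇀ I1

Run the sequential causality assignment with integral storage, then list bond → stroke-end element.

β0 |J1
β1 |J1
β2 |J1
β3 |I1

#0 |J1  (Se1 fixes effort; stroke away)
#2 |J1  (Se2 (Se) sets effort on bond)
#3 |I1  (I1: I, integral causality)
#1 |J1  (common-f at J1 fixed by 3)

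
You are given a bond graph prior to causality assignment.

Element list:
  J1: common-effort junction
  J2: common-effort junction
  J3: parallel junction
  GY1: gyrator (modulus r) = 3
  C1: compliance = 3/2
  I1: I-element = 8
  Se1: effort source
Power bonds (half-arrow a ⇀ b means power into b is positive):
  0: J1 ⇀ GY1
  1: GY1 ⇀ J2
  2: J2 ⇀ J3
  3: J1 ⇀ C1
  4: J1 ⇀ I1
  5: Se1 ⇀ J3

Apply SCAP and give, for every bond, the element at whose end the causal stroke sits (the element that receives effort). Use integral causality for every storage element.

β0 stroke→GY1
β1 stroke→GY1
β2 stroke→J2
β3 stroke→J1
β4 stroke→I1
β5 stroke→J3

β5 →J3  (Se1 (Se) sets effort on bond)
β2 →J2  (J3 effort already set via bond 5)
β1 →GY1  (J2: bond 2 brought effort, rest push out)
β0 →GY1  (GY GY1: same side as bond 1)
β3 →J1  (prefer integral on C1)
β4 →I1  (J1 effort already set via bond 3)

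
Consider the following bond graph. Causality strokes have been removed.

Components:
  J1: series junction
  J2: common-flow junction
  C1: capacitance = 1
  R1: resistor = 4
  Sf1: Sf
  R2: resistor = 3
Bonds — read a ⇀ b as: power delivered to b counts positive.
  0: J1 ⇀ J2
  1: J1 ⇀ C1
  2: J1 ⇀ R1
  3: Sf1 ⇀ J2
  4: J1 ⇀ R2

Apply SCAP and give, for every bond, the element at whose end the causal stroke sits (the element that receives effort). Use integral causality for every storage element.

β0 |J2
β1 |J1
β2 |J1
β3 |Sf1
β4 |J1

bond 3 →Sf1  (Sf1: flow source, stroke at near end)
bond 0 →J2  (1-jn J2 has f-setter on 3)
bond 1 →J1  (J1 flow already set via bond 0)
bond 2 →J1  (J1: bond 0 brought flow, rest push out)
bond 4 →J1  (common-f at J1 fixed by 0)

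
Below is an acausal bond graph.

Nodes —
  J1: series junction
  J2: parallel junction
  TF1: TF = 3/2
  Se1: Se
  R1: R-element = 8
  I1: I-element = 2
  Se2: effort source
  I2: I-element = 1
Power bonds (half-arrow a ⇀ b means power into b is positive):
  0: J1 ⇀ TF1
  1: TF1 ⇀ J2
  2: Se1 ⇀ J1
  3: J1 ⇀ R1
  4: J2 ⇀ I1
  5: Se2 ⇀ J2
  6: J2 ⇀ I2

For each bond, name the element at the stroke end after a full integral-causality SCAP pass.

β0 |J1
β1 |TF1
β2 |J1
β3 |R1
β4 |I1
β5 |J2
β6 |I2

#2 |J1  (Se1 fixes effort; stroke away)
#5 |J2  (Se2 fixes effort; stroke away)
#1 |TF1  (common-e at J2 fixed by 5)
#4 |I1  (0-jn J2 has e-setter on 5)
#6 |I2  (0-jn J2 has e-setter on 5)
#0 |J1  (through TF1, causality passes straight; one stroke at TF1)
#3 |R1  (only one flow-in slot at J1)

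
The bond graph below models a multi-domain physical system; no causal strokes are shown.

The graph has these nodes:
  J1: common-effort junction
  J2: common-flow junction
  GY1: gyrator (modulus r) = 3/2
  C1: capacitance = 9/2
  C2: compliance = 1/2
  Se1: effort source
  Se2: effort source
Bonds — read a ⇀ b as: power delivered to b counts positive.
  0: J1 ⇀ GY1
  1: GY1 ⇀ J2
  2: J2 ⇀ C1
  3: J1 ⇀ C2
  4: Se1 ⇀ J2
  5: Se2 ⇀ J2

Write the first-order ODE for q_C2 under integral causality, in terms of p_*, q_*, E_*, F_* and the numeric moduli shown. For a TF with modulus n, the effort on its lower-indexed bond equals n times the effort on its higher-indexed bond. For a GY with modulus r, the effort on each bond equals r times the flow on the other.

dq_C2/dt = 2*E_Se1/3 + 2*E_Se2/3 - 4*q_C1/27

b4 |J2  (source Se1 imposes e)
b5 |J2  (Se2: effort source, stroke at far end)
b2 |J2  (C1 integral (e out))
b1 |GY1  (J2: last free bond brings flow in)
b0 |GY1  (through GY1, causality inverts; strokes same side of GY1)
b3 |J1  (J1: last free bond brings effort in)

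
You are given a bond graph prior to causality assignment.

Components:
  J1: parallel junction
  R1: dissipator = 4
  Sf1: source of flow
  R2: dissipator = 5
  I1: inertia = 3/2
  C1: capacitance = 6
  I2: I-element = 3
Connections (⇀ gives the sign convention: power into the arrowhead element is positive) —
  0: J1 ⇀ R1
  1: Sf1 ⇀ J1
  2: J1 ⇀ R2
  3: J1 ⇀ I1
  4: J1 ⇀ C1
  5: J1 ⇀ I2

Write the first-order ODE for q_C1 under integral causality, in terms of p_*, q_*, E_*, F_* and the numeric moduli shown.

β1 stroke at Sf1  (source Sf1 imposes f)
β3 stroke at I1  (I1 outputs flow p/I1)
β4 stroke at J1  (prefer integral on C1)
β0 stroke at R1  (0-jn J1 has e-setter on 4)
β2 stroke at R2  (common-e at J1 fixed by 4)
β5 stroke at I2  (J1 effort already set via bond 4)

dq_C1/dt = F_Sf1 - 2*p_I1/3 - p_I2/3 - 3*q_C1/40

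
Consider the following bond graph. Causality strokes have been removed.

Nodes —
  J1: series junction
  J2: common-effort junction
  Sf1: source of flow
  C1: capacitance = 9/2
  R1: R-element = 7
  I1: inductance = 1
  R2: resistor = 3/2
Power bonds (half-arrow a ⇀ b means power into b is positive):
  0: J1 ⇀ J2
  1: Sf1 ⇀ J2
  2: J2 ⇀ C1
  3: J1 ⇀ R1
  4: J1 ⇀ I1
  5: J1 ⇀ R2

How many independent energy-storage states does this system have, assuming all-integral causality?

β1 stroke at Sf1  (Sf1 (Sf) sets flow on bond)
β2 stroke at J2  (C1 integral (e out))
β0 stroke at J1  (0-jn J2 has e-setter on 2)
β4 stroke at I1  (I1 integral (f out))
β3 stroke at J1  (J1 flow already set via bond 4)
β5 stroke at J1  (1-jn J1 has f-setter on 4)

2  (C1, I1 all integral)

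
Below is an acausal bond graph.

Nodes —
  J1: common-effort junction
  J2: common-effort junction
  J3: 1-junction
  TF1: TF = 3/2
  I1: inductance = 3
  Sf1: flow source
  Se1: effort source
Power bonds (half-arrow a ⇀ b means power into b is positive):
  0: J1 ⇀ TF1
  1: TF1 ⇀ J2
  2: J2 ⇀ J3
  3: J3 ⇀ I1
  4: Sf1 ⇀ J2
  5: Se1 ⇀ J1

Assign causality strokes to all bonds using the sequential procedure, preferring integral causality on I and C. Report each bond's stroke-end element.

β4 stroke→Sf1  (Sf1 fixes flow; stroke at Sf1)
β5 stroke→J1  (Se1: effort source, stroke at far end)
β0 stroke→TF1  (J1 effort already set via bond 5)
β1 stroke→J2  (TF1: transformer flips bond 0)
β2 stroke→J3  (J2: bond 1 brought effort, rest push out)
β3 stroke→I1  (only one flow-in slot at J3)

bond 0 →TF1
bond 1 →J2
bond 2 →J3
bond 3 →I1
bond 4 →Sf1
bond 5 →J1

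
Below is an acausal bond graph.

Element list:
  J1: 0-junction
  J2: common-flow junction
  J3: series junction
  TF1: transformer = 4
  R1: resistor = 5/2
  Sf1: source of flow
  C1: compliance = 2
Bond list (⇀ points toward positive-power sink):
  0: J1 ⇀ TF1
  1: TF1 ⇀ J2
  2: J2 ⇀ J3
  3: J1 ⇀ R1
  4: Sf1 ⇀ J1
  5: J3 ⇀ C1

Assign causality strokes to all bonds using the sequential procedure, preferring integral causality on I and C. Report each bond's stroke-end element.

b4 stroke at Sf1  (Sf1 fixes flow; stroke at Sf1)
b5 stroke at J3  (C1 integral (e out))
b2 stroke at J2  (J3: last free bond brings flow in)
b1 stroke at TF1  (J2 needs exactly one f-in)
b0 stroke at J1  (through TF1, causality passes straight; one stroke at TF1)
b3 stroke at R1  (common-e at J1 fixed by 0)

#0 |J1
#1 |TF1
#2 |J2
#3 |R1
#4 |Sf1
#5 |J3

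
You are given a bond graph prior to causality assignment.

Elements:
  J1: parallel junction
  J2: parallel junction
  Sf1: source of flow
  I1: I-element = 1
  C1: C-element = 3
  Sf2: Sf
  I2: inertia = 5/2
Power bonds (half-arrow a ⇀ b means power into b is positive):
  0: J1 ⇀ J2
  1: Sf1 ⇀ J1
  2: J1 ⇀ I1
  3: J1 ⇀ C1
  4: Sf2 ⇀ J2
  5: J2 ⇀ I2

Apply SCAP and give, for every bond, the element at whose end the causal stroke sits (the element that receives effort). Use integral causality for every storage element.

β1 stroke at Sf1  (Sf1: flow source, stroke at near end)
β4 stroke at Sf2  (Sf2 (Sf) sets flow on bond)
β2 stroke at I1  (prefer integral on I1)
β3 stroke at J1  (C1 integral (e out))
β0 stroke at J2  (common-e at J1 fixed by 3)
β5 stroke at I2  (J2 effort already set via bond 0)

#0 →J2
#1 →Sf1
#2 →I1
#3 →J1
#4 →Sf2
#5 →I2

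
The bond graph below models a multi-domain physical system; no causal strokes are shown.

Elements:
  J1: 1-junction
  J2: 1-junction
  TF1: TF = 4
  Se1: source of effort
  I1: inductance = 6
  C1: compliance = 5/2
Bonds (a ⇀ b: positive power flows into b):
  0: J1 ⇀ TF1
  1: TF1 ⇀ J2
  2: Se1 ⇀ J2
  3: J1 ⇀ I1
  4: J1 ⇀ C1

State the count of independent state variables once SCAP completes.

#2 →J2  (Se1 fixes effort; stroke away)
#1 →TF1  (J2 needs exactly one f-in)
#0 →J1  (TF1: transformer flips bond 1)
#3 →I1  (prefer integral on I1)
#4 →J1  (1-jn J1 has f-setter on 3)

2  (C1, I1 all integral)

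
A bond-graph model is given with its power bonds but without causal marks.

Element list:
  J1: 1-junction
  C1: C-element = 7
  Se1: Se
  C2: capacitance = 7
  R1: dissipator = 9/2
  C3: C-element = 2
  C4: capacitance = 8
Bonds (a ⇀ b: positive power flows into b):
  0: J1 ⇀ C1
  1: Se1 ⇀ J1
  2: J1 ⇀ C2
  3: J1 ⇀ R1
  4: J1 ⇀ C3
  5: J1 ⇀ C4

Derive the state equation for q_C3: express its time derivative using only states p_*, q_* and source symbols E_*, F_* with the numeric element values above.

bond 1 |J1  (Se1 (Se) sets effort on bond)
bond 0 |J1  (C1 outputs effort q/C1)
bond 2 |J1  (C2 integral (e out))
bond 4 |J1  (C3 integral (e out))
bond 5 |J1  (C4 integral (e out))
bond 3 |R1  (J1: last free bond brings flow in)

dq_C3/dt = 2*E_Se1/9 - 2*q_C1/63 - 2*q_C2/63 - q_C3/9 - q_C4/36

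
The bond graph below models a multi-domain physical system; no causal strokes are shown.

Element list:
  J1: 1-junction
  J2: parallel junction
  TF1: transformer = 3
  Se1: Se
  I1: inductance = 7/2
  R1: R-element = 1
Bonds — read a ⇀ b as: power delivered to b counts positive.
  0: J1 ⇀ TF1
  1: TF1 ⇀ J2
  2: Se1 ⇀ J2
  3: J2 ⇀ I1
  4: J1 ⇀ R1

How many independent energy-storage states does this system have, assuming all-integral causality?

1  (I1 all integral)

bond 2 →J2  (Se1 (Se) sets effort on bond)
bond 1 →TF1  (0-jn J2 has e-setter on 2)
bond 3 →I1  (J2 effort already set via bond 2)
bond 0 →J1  (TF TF1: opposite of bond 1)
bond 4 →R1  (J1: last free bond brings flow in)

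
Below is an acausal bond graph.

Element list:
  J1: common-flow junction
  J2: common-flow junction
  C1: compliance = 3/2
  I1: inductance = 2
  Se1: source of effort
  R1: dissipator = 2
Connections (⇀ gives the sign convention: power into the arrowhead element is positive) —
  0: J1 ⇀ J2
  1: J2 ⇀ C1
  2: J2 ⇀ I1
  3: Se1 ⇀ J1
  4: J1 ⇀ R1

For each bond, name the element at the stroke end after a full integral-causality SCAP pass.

#3 →J1  (Se1 fixes effort; stroke away)
#1 →J2  (prefer integral on C1)
#2 →I1  (I1 integral (f out))
#0 →J2  (common-f at J2 fixed by 2)
#4 →J1  (J1: bond 0 brought flow, rest push out)

β0 |J2
β1 |J2
β2 |I1
β3 |J1
β4 |J1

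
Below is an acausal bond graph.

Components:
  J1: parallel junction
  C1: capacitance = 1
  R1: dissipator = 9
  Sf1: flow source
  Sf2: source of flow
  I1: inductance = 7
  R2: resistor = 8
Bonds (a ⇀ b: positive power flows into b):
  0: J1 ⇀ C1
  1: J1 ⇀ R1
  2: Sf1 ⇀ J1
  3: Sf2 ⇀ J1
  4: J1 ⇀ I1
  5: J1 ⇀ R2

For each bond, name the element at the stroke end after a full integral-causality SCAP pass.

b2 →Sf1  (source Sf1 imposes f)
b3 →Sf2  (Sf2 fixes flow; stroke at Sf2)
b0 →J1  (C1: C, integral causality)
b1 →R1  (0-jn J1 has e-setter on 0)
b4 →I1  (J1: bond 0 brought effort, rest push out)
b5 →R2  (common-e at J1 fixed by 0)

b0 |J1
b1 |R1
b2 |Sf1
b3 |Sf2
b4 |I1
b5 |R2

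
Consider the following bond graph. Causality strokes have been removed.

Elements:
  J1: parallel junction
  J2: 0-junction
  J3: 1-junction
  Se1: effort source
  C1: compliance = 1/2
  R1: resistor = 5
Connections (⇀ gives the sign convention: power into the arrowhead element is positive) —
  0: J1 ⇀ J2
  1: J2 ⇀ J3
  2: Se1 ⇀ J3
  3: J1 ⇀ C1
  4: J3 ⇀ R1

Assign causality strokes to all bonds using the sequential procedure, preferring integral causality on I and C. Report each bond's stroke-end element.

#2 stroke→J3  (Se1: effort source, stroke at far end)
#3 stroke→J1  (prefer integral on C1)
#0 stroke→J2  (common-e at J1 fixed by 3)
#1 stroke→J3  (J2 effort already set via bond 0)
#4 stroke→R1  (J3 needs exactly one f-in)

#0 stroke→J2
#1 stroke→J3
#2 stroke→J3
#3 stroke→J1
#4 stroke→R1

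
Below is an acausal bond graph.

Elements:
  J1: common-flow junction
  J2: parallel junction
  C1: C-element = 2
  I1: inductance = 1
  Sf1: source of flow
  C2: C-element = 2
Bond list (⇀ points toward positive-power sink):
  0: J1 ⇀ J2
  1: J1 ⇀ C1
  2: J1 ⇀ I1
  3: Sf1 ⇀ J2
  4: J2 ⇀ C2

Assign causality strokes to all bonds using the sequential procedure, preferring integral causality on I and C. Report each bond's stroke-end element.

#0 |J1
#1 |J1
#2 |I1
#3 |Sf1
#4 |J2

b3 stroke at Sf1  (Sf1 (Sf) sets flow on bond)
b1 stroke at J1  (prefer integral on C1)
b2 stroke at I1  (I1 outputs flow p/I1)
b0 stroke at J1  (common-f at J1 fixed by 2)
b4 stroke at J2  (J2 needs exactly one e-in)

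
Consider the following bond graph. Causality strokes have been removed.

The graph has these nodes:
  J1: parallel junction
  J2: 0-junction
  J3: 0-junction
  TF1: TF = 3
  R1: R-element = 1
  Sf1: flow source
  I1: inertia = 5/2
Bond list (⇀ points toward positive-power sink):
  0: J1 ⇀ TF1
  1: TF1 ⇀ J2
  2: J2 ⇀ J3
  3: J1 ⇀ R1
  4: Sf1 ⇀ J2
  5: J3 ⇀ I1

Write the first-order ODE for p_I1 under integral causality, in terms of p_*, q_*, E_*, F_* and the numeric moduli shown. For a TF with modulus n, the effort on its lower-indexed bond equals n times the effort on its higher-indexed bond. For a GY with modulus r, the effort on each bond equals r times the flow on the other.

dp_I1/dt = F_Sf1/9 - 2*p_I1/45

bond 4 stroke at Sf1  (Sf1 fixes flow; stroke at Sf1)
bond 5 stroke at I1  (I1 outputs flow p/I1)
bond 2 stroke at J3  (J3: last free bond brings effort in)
bond 1 stroke at J2  (closing 0-jn rule on J2)
bond 0 stroke at TF1  (TF TF1: opposite of bond 1)
bond 3 stroke at J1  (J1: last free bond brings effort in)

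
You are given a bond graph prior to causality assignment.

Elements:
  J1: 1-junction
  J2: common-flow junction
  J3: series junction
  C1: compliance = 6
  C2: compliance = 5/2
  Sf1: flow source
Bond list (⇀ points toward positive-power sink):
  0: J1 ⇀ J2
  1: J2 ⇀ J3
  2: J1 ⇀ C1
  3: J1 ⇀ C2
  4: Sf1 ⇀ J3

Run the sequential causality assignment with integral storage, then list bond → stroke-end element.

#4 stroke at Sf1  (Sf1 fixes flow; stroke at Sf1)
#1 stroke at J3  (J3 flow already set via bond 4)
#0 stroke at J2  (J2: bond 1 brought flow, rest push out)
#2 stroke at J1  (J1: bond 0 brought flow, rest push out)
#3 stroke at J1  (common-f at J1 fixed by 0)

b0 →J2
b1 →J3
b2 →J1
b3 →J1
b4 →Sf1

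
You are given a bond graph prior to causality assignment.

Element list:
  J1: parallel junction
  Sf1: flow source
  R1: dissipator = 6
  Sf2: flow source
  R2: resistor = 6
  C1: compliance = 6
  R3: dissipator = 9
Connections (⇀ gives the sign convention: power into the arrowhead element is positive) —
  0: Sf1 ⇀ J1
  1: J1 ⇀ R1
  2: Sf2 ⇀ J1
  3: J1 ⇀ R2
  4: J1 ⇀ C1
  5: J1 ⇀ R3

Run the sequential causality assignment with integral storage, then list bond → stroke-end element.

b0 stroke→Sf1
b1 stroke→R1
b2 stroke→Sf2
b3 stroke→R2
b4 stroke→J1
b5 stroke→R3

b0 stroke→Sf1  (Sf1 fixes flow; stroke at Sf1)
b2 stroke→Sf2  (Sf2 fixes flow; stroke at Sf2)
b4 stroke→J1  (prefer integral on C1)
b1 stroke→R1  (common-e at J1 fixed by 4)
b3 stroke→R2  (J1 effort already set via bond 4)
b5 stroke→R3  (J1: bond 4 brought effort, rest push out)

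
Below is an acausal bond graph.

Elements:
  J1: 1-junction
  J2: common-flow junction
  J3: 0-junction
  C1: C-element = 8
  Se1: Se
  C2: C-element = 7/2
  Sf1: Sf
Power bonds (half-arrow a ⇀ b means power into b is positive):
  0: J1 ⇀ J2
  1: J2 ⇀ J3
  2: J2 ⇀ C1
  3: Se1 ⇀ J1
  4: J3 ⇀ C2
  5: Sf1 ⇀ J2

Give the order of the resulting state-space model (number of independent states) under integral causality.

2  (C1, C2 all integral)

bond 3 stroke at J1  (Se1 (Se) sets effort on bond)
bond 5 stroke at Sf1  (Sf1: flow source, stroke at near end)
bond 0 stroke at J2  (closing 1-jn rule on J1)
bond 1 stroke at J2  (common-f at J2 fixed by 5)
bond 2 stroke at J2  (common-f at J2 fixed by 5)
bond 4 stroke at J3  (J3 needs exactly one e-in)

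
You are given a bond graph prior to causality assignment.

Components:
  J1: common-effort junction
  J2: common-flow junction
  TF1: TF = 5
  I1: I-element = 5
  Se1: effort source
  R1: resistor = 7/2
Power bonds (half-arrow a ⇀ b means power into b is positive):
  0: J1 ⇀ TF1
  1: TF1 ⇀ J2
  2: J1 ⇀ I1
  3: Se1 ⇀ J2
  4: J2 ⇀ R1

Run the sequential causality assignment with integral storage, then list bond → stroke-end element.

b0 stroke at J1
b1 stroke at TF1
b2 stroke at I1
b3 stroke at J2
b4 stroke at J2

β3 stroke→J2  (Se1 (Se) sets effort on bond)
β2 stroke→I1  (prefer integral on I1)
β0 stroke→J1  (only one effort-in slot at J1)
β1 stroke→TF1  (TF1 one-in-one-out from 0)
β4 stroke→J2  (common-f at J2 fixed by 1)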